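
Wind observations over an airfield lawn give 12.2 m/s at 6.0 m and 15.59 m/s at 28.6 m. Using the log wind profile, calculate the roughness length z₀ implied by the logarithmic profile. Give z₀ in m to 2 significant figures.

z₀ ≈ 0.022 m

Log law: V(z) ∝ ln(z/z₀). With r = V₁/V₂ = 12.2/15.59 = 0.78255,
r · ln(z₂/z₀) = ln(z₁/z₀) ⇒ ln z₀ = (ln z₁ − r·ln z₂)/(1 − r)
ln z₀ = (1.79176 − 0.78255×3.35341) / 0.21745 = -3.8283
z₀ = exp(-3.8283) = 0.02175 m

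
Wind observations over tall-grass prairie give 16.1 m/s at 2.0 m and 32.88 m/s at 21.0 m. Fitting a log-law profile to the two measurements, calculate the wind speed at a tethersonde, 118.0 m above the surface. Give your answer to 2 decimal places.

Log law: V ∝ ln(z/z₀). From the pair, with r = V₁/V₂ = 0.48966,
ln z₀ = (ln z₁ − r·ln z₂)/(1 − r) = (0.6931 − 0.48966×3.0445)/0.51034 = -1.5629 → z₀ = 0.2095 m
V₃ = V₁ · ln(z₃/z₀)/ln(z₁/z₀) = 16.1 × 6.3336/2.2561 = 45.1983 m/s

45.20 m/s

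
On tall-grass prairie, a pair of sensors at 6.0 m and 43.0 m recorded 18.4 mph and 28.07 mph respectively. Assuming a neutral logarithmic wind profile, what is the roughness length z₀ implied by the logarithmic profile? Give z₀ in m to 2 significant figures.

z₀ ≈ 0.14 m

Log law: V(z) ∝ ln(z/z₀). With r = V₁/V₂ = 18.4/28.07 = 0.65550,
r · ln(z₂/z₀) = ln(z₁/z₀) ⇒ ln z₀ = (ln z₁ − r·ln z₂)/(1 − r)
ln z₀ = (1.79176 − 0.65550×3.76120) / 0.34450 = -1.9557
z₀ = exp(-1.9557) = 0.1415 m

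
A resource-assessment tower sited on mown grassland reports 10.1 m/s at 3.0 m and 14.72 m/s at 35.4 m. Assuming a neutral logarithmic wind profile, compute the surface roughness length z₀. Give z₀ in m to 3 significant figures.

Log law: V(z) ∝ ln(z/z₀). With r = V₁/V₂ = 10.1/14.72 = 0.68614,
r · ln(z₂/z₀) = ln(z₁/z₀) ⇒ ln z₀ = (ln z₁ − r·ln z₂)/(1 − r)
ln z₀ = (1.09861 − 0.68614×3.56671) / 0.31386 = -4.2970
z₀ = exp(-4.2970) = 0.01361 m

z₀ ≈ 0.0136 m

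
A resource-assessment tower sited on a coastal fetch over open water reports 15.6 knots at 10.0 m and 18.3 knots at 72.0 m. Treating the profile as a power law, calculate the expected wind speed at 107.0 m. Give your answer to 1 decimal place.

18.9 knots

First find α: α = ln(V₂/V₁)/ln(z₂/z₁) = ln(18.3/15.6)/ln(72.0/10.0) = 0.15963/1.97408 = 0.0809
Extrapolate from 72.0 m to 107.0 m: V₃ = 18.3 × (107.0/72.0)^0.0809 = 18.3 × 1.0326 = 18.8957 knots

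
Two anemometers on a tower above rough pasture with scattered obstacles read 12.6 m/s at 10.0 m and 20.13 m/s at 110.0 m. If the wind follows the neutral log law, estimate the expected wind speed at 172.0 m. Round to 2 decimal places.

Log law: V ∝ ln(z/z₀). From the pair, with r = V₁/V₂ = 0.62593,
ln z₀ = (ln z₁ − r·ln z₂)/(1 − r) = (2.3026 − 0.62593×4.7005)/0.37407 = -1.7098 → z₀ = 0.1809 m
V₃ = V₁ · ln(z₃/z₀)/ln(z₁/z₀) = 12.6 × 6.8573/4.0124 = 21.5337 m/s

21.53 m/s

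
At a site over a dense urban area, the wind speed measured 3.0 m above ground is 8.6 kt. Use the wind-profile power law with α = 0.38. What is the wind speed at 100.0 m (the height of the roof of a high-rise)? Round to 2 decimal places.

Power-law profile: V₂ = V₁ · (z₂/z₁)^α
V₂ = 8.6 × (100.0/3.0)^0.38 = 8.6 × (33.3333)^0.38
    = 8.6 × 3.7905 = 32.5981 kt

32.60 kt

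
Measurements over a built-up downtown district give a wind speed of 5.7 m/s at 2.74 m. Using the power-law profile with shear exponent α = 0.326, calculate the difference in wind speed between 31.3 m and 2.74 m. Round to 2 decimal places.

6.91 m/s

Power law: V₂ = V₁ · (z₂/z₁)^α = 5.7 × (11.4234)^0.326 = 12.6100 m/s
ΔV = 12.6100 − 5.7 = 6.9100 m/s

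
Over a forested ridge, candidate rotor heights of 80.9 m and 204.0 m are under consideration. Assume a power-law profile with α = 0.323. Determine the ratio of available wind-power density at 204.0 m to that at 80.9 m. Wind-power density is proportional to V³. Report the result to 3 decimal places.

Speed ratio: V_B/V_A = (z_B/z_A)^α = (204.0/80.9)^0.323 = (2.5216)^0.323 = 1.34817
Power-density ratio: P_B/P_A = (V_B/V_A)³ = (1.34817)³ = 2.45036

2.450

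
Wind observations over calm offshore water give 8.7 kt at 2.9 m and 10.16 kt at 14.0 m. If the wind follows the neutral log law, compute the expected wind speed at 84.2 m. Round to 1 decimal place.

Log law: V ∝ ln(z/z₀). From the pair, with r = V₁/V₂ = 0.85630,
ln z₀ = (ln z₁ − r·ln z₂)/(1 − r) = (1.0647 − 0.85630×2.6391)/0.14370 = -8.3167 → z₀ = 0.0002444 m
V₃ = V₁ · ln(z₃/z₀)/ln(z₁/z₀) = 8.7 × 12.7499/9.3814 = 11.8238 kt

11.8 kt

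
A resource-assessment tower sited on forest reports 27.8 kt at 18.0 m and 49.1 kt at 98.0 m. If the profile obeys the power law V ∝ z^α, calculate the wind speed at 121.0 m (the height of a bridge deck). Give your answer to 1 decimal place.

52.7 kt

First find α: α = ln(V₂/V₁)/ln(z₂/z₁) = ln(49.1/27.8)/ln(98.0/18.0) = 0.56882/1.69460 = 0.3357
Extrapolate from 98.0 m to 121.0 m: V₃ = 49.1 × (121.0/98.0)^0.3357 = 49.1 × 1.0733 = 52.7005 kt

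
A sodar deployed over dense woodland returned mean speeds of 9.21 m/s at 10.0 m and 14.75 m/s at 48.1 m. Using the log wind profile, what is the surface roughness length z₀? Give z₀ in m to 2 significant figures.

Log law: V(z) ∝ ln(z/z₀). With r = V₁/V₂ = 9.21/14.75 = 0.62441,
r · ln(z₂/z₀) = ln(z₁/z₀) ⇒ ln z₀ = (ln z₁ − r·ln z₂)/(1 − r)
ln z₀ = (2.30259 − 0.62441×3.87328) / 0.37559 = -0.3086
z₀ = exp(-0.3086) = 0.7345 m

z₀ ≈ 0.73 m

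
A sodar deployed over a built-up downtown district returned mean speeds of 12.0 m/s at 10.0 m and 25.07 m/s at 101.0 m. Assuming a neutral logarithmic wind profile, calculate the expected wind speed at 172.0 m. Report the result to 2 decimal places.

28.08 m/s

Log law: V ∝ ln(z/z₀). From the pair, with r = V₁/V₂ = 0.47866,
ln z₀ = (ln z₁ − r·ln z₂)/(1 − r) = (2.3026 − 0.47866×4.6151)/0.52134 = 0.1794 → z₀ = 1.196 m
V₃ = V₁ · ln(z₃/z₀)/ln(z₁/z₀) = 12.0 × 4.9681/2.1232 = 28.0789 m/s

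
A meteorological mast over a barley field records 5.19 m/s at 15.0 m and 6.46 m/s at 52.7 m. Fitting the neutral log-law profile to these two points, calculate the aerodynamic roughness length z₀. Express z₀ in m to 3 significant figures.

z₀ ≈ 0.0883 m

Log law: V(z) ∝ ln(z/z₀). With r = V₁/V₂ = 5.19/6.46 = 0.80341,
r · ln(z₂/z₀) = ln(z₁/z₀) ⇒ ln z₀ = (ln z₁ − r·ln z₂)/(1 − r)
ln z₀ = (2.70805 − 0.80341×3.96462) / 0.19659 = -2.4270
z₀ = exp(-2.4270) = 0.08830 m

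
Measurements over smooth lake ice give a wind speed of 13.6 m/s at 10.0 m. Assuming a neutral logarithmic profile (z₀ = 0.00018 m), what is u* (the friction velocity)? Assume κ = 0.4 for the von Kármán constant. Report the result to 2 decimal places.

u* ≈ 0.50 m/s

Log law: V(z) = (u*/κ) · ln(z/z₀) ⇒ u* = κ · V / ln(z/z₀)
u* = 0.4 × 13.6 / ln(10.0/0.00018) = 0.4 × 13.6 / 10.9251
   = 5.4400 / 10.9251 = 0.4979 m/s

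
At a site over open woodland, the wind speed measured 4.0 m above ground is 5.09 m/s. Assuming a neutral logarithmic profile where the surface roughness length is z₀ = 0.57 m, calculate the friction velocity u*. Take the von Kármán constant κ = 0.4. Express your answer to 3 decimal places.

u* ≈ 1.045 m/s

Log law: V(z) = (u*/κ) · ln(z/z₀) ⇒ u* = κ · V / ln(z/z₀)
u* = 0.4 × 5.09 / ln(4.0/0.57) = 0.4 × 5.09 / 1.9484
   = 2.0360 / 1.9484 = 1.0450 m/s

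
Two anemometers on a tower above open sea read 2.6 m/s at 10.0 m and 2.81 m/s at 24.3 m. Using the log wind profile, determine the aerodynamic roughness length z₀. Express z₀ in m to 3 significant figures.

z₀ ≈ 0.000168 m

Log law: V(z) ∝ ln(z/z₀). With r = V₁/V₂ = 2.6/2.81 = 0.92527,
r · ln(z₂/z₀) = ln(z₁/z₀) ⇒ ln z₀ = (ln z₁ − r·ln z₂)/(1 − r)
ln z₀ = (2.30259 − 0.92527×3.19048) / 0.07473 = -8.6904
z₀ = exp(-8.6904) = 0.0001682 m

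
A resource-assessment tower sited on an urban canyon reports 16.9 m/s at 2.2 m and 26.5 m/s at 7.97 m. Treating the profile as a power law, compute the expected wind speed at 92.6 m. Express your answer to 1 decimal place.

62.4 m/s

First find α: α = ln(V₂/V₁)/ln(z₂/z₁) = ln(26.5/16.9)/ln(7.97/2.2) = 0.44983/1.28723 = 0.3495
Extrapolate from 7.97 m to 92.6 m: V₃ = 26.5 × (92.6/7.97)^0.3495 = 26.5 × 2.3563 = 62.4412 m/s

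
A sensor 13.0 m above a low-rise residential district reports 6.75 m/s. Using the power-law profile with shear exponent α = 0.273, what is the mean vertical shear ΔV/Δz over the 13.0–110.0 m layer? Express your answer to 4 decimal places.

Power law: V₂ = V₁ · (z₂/z₁)^α = 6.75 × (8.4615)^0.273 = 12.0920 m/s
ΔV/Δz = (12.0920 − 6.75)/(110.0 − 13.0) = 5.3420/97.0000 = 0.05507 m/s/m

0.0551 m/s/m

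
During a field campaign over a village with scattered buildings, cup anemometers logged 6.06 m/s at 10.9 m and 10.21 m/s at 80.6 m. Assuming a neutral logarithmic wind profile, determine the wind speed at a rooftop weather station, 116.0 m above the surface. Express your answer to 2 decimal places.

10.97 m/s

Log law: V ∝ ln(z/z₀). From the pair, with r = V₁/V₂ = 0.59354,
ln z₀ = (ln z₁ − r·ln z₂)/(1 − r) = (2.3888 − 0.59354×4.3895)/0.40646 = -0.5328 → z₀ = 0.5870 m
V₃ = V₁ · ln(z₃/z₀)/ln(z₁/z₀) = 6.06 × 5.2864/2.9216 = 10.9652 m/s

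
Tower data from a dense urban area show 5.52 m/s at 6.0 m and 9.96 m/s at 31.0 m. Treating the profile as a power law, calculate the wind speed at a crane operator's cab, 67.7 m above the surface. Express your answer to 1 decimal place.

13.2 m/s

First find α: α = ln(V₂/V₁)/ln(z₂/z₁) = ln(9.96/5.52)/ln(31.0/6.0) = 0.59020/1.64223 = 0.3594
Extrapolate from 31.0 m to 67.7 m: V₃ = 9.96 × (67.7/31.0)^0.3594 = 9.96 × 1.3241 = 13.1878 m/s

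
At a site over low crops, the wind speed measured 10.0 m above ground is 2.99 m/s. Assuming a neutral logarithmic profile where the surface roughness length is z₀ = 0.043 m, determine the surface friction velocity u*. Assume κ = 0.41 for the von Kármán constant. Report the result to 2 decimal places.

Log law: V(z) = (u*/κ) · ln(z/z₀) ⇒ u* = κ · V / ln(z/z₀)
u* = 0.41 × 2.99 / ln(10.0/0.043) = 0.41 × 2.99 / 5.4491
   = 1.2259 / 5.4491 = 0.2250 m/s

u* ≈ 0.22 m/s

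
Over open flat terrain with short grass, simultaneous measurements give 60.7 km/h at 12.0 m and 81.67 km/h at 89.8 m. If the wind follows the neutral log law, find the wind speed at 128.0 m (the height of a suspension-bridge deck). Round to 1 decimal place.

Log law: V ∝ ln(z/z₀). From the pair, with r = V₁/V₂ = 0.74323,
ln z₀ = (ln z₁ − r·ln z₂)/(1 − r) = (2.4849 − 0.74323×4.4976)/0.25677 = -3.3410 → z₀ = 0.03540 m
V₃ = V₁ · ln(z₃/z₀)/ln(z₁/z₀) = 60.7 × 8.1930/5.8259 = 85.3629 km/h

85.4 km/h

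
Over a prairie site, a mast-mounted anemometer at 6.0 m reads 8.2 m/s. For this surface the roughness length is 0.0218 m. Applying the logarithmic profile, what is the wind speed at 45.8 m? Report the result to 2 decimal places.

11.17 m/s

Log law: V(z) ∝ ln(z/z₀), so V₂/V₁ = ln(z₂/z₀) / ln(z₁/z₀).
ln(45.8/0.0218) = 7.6501, ln(6.0/0.0218) = 5.6176
V₂ = 8.2 × 7.6501/5.6176 = 8.2 × 1.3618 = 11.1669 m/s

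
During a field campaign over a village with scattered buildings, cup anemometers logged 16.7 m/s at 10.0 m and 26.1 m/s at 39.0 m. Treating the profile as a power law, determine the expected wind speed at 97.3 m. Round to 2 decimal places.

First find α: α = ln(V₂/V₁)/ln(z₂/z₁) = ln(26.1/16.7)/ln(39.0/10.0) = 0.44653/1.36098 = 0.3281
Extrapolate from 39.0 m to 97.3 m: V₃ = 26.1 × (97.3/39.0)^0.3281 = 26.1 × 1.3498 = 35.2297 m/s

35.23 m/s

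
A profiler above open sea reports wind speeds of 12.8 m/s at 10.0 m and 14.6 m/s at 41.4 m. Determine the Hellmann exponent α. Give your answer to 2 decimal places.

Power law: V₂/V₁ = (z₂/z₁)^α ⇒ α = ln(V₂/V₁) / ln(z₂/z₁)
α = ln(14.6/12.8) / ln(41.4/10.0) = ln(1.1406) / ln(4.1400)
  = 0.13158 / 1.42070 = 0.09261

α ≈ 0.09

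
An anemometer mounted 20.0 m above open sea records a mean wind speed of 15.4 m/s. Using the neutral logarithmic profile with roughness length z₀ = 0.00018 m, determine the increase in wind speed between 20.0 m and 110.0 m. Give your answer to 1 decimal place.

Log law: V₂ = V₁ · ln(z₂/z₀)/ln(z₁/z₀) = 15.4 × 13.3230/11.6183 = 17.6596 m/s
ΔV = 17.6596 − 15.4 = 2.2596 m/s

2.3 m/s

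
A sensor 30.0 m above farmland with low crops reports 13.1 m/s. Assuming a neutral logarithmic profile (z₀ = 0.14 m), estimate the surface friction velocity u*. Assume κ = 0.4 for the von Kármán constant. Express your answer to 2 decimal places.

Log law: V(z) = (u*/κ) · ln(z/z₀) ⇒ u* = κ · V / ln(z/z₀)
u* = 0.4 × 13.1 / ln(30.0/0.14) = 0.4 × 13.1 / 5.3673
   = 5.2400 / 5.3673 = 0.9763 m/s

u* ≈ 0.98 m/s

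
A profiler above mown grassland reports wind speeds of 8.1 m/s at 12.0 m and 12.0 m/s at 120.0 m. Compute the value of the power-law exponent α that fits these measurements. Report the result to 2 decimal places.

α ≈ 0.17

Power law: V₂/V₁ = (z₂/z₁)^α ⇒ α = ln(V₂/V₁) / ln(z₂/z₁)
α = ln(12.0/8.1) / ln(120.0/12.0) = ln(1.4815) / ln(10.0000)
  = 0.39304 / 2.30259 = 0.17070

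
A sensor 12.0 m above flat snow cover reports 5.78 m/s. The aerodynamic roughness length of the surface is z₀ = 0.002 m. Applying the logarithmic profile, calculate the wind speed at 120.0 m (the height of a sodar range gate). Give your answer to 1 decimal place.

7.3 m/s

Log law: V(z) ∝ ln(z/z₀), so V₂/V₁ = ln(z₂/z₀) / ln(z₁/z₀).
ln(120.0/0.002) = 11.0021, ln(12.0/0.002) = 8.6995
V₂ = 5.78 × 11.0021/8.6995 = 5.78 × 1.2647 = 7.3098 m/s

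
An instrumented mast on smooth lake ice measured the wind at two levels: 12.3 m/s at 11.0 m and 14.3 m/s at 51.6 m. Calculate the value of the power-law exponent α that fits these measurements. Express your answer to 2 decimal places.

Power law: V₂/V₁ = (z₂/z₁)^α ⇒ α = ln(V₂/V₁) / ln(z₂/z₁)
α = ln(14.3/12.3) / ln(51.6/11.0) = ln(1.1626) / ln(4.6909)
  = 0.15066 / 1.54563 = 0.09748

α ≈ 0.10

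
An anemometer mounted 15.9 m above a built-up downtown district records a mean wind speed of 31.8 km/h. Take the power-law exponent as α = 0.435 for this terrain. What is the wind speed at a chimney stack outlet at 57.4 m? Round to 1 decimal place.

55.6 km/h

Power-law profile: V₂ = V₁ · (z₂/z₁)^α
V₂ = 31.8 × (57.4/15.9)^0.435 = 31.8 × (3.6101)^0.435
    = 31.8 × 1.7479 = 55.5835 km/h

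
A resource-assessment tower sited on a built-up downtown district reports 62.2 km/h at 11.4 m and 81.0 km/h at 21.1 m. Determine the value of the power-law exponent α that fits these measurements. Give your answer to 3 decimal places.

Power law: V₂/V₁ = (z₂/z₁)^α ⇒ α = ln(V₂/V₁) / ln(z₂/z₁)
α = ln(81.0/62.2) / ln(21.1/11.4) = ln(1.3023) / ln(1.8509)
  = 0.26409 / 0.61566 = 0.42896

α ≈ 0.429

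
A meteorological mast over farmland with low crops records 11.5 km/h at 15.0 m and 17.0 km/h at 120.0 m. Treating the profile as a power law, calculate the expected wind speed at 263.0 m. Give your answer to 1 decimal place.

19.7 km/h

First find α: α = ln(V₂/V₁)/ln(z₂/z₁) = ln(17.0/11.5)/ln(120.0/15.0) = 0.39087/2.07944 = 0.1880
Extrapolate from 120.0 m to 263.0 m: V₃ = 17.0 × (263.0/120.0)^0.1880 = 17.0 × 1.1589 = 19.7017 km/h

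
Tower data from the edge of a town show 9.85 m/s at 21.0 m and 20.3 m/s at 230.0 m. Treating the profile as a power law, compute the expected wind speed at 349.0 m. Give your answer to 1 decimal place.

First find α: α = ln(V₂/V₁)/ln(z₂/z₁) = ln(20.3/9.85)/ln(230.0/21.0) = 0.72315/2.39356 = 0.3021
Extrapolate from 230.0 m to 349.0 m: V₃ = 20.3 × (349.0/230.0)^0.3021 = 20.3 × 1.1343 = 23.0255 m/s

23.0 m/s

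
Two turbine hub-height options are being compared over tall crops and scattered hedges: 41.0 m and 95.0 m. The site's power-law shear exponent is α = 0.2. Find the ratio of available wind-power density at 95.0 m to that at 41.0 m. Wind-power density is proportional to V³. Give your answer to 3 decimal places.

Speed ratio: V_B/V_A = (z_B/z_A)^α = (95.0/41.0)^0.2 = (2.3171)^0.2 = 1.18301
Power-density ratio: P_B/P_A = (V_B/V_A)³ = (1.18301)³ = 1.65563

1.656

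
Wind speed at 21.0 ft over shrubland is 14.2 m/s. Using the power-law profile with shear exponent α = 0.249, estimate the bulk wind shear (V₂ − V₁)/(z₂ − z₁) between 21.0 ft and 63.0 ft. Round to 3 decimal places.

Power law: V₂ = V₁ · (z₂/z₁)^α = 14.2 × (3.0000)^0.249 = 18.6677 m/s
ΔV/Δz = (18.6677 − 14.2)/(63.0 − 21.0) = 4.4677/42.0000 = 0.10637 m/s/ft

0.106 m/s/ft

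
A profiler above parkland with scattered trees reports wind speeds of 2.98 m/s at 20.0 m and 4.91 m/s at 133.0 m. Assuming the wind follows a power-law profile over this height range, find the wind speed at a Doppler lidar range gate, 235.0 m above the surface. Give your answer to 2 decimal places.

First find α: α = ln(V₂/V₁)/ln(z₂/z₁) = ln(4.91/2.98)/ln(133.0/20.0) = 0.49935/1.89462 = 0.2636
Extrapolate from 133.0 m to 235.0 m: V₃ = 4.91 × (235.0/133.0)^0.2636 = 4.91 × 1.1619 = 5.7048 m/s

5.70 m/s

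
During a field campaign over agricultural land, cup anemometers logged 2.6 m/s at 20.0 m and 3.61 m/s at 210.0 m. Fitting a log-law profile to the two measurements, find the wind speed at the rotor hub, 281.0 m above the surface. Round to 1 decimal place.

Log law: V ∝ ln(z/z₀). From the pair, with r = V₁/V₂ = 0.72022,
ln z₀ = (ln z₁ − r·ln z₂)/(1 − r) = (2.9957 − 0.72022×5.3471)/0.27978 = -3.0573 → z₀ = 0.04701 m
V₃ = V₁ · ln(z₃/z₀)/ln(z₁/z₀) = 2.6 × 8.6957/6.0530 = 3.7351 m/s

3.7 m/s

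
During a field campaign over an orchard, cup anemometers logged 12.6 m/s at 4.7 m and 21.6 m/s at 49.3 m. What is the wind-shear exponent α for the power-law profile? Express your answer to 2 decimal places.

Power law: V₂/V₁ = (z₂/z₁)^α ⇒ α = ln(V₂/V₁) / ln(z₂/z₁)
α = ln(21.6/12.6) / ln(49.3/4.7) = ln(1.7143) / ln(10.4894)
  = 0.53900 / 2.35036 = 0.22932

α ≈ 0.23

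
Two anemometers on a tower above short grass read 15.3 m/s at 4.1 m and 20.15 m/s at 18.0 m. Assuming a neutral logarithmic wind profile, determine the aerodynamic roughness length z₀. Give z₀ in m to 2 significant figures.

z₀ ≈ 0.039 m

Log law: V(z) ∝ ln(z/z₀). With r = V₁/V₂ = 15.3/20.15 = 0.75931,
r · ln(z₂/z₀) = ln(z₁/z₀) ⇒ ln z₀ = (ln z₁ − r·ln z₂)/(1 − r)
ln z₀ = (1.41099 − 0.75931×2.89037) / 0.24069 = -3.2559
z₀ = exp(-3.2559) = 0.03854 m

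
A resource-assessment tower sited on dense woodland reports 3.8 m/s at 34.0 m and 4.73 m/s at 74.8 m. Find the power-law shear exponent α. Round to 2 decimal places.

Power law: V₂/V₁ = (z₂/z₁)^α ⇒ α = ln(V₂/V₁) / ln(z₂/z₁)
α = ln(4.73/3.8) / ln(74.8/34.0) = ln(1.2447) / ln(2.2000)
  = 0.21892 / 0.78846 = 0.27766

α ≈ 0.28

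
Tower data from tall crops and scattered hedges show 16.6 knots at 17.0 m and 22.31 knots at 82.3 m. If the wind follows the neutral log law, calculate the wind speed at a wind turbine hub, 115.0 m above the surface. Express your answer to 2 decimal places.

Log law: V ∝ ln(z/z₀). From the pair, with r = V₁/V₂ = 0.74406,
ln z₀ = (ln z₁ − r·ln z₂)/(1 − r) = (2.8332 − 0.74406×4.4104)/0.25594 = -1.7519 → z₀ = 0.1734 m
V₃ = V₁ · ln(z₃/z₀)/ln(z₁/z₀) = 16.6 × 6.4968/4.5851 = 23.5213 knots

23.52 knots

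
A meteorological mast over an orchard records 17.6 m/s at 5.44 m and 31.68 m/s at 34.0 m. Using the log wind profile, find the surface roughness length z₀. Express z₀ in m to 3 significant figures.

Log law: V(z) ∝ ln(z/z₀). With r = V₁/V₂ = 17.6/31.68 = 0.55556,
r · ln(z₂/z₀) = ln(z₁/z₀) ⇒ ln z₀ = (ln z₁ − r·ln z₂)/(1 − r)
ln z₀ = (1.69378 − 0.55556×3.52636) / 0.44444 = -0.5969
z₀ = exp(-0.5969) = 0.5505 m

z₀ ≈ 0.550 m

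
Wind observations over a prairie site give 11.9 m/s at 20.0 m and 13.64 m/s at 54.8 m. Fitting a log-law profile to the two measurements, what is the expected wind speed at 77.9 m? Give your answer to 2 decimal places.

14.25 m/s

Log law: V ∝ ln(z/z₀). From the pair, with r = V₁/V₂ = 0.87243,
ln z₀ = (ln z₁ − r·ln z₂)/(1 − r) = (2.9957 − 0.87243×4.0037)/0.12757 = -3.8978 → z₀ = 0.02029 m
V₃ = V₁ · ln(z₃/z₀)/ln(z₁/z₀) = 11.9 × 8.2532/6.8935 = 14.2472 m/s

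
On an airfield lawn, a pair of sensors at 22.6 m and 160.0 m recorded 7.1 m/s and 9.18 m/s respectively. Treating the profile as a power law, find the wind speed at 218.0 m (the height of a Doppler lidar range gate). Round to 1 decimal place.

9.6 m/s

First find α: α = ln(V₂/V₁)/ln(z₂/z₁) = ln(9.18/7.1)/ln(160.0/22.6) = 0.25693/1.95722 = 0.1313
Extrapolate from 160.0 m to 218.0 m: V₃ = 9.18 × (218.0/160.0)^0.1313 = 9.18 × 1.0414 = 9.5604 m/s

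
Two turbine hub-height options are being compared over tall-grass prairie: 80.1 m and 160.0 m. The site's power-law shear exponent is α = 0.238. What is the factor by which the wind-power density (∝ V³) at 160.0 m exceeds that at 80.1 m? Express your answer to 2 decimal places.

Speed ratio: V_B/V_A = (z_B/z_A)^α = (160.0/80.1)^0.238 = (1.9975)^0.238 = 1.17901
Power-density ratio: P_B/P_A = (V_B/V_A)³ = (1.17901)³ = 1.63888

1.64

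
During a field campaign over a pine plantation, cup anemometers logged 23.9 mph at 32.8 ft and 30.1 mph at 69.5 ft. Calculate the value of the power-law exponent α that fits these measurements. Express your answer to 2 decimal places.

α ≈ 0.31

Power law: V₂/V₁ = (z₂/z₁)^α ⇒ α = ln(V₂/V₁) / ln(z₂/z₁)
α = ln(30.1/23.9) / ln(69.5/32.8) = ln(1.2594) / ln(2.1189)
  = 0.23065 / 0.75090 = 0.30716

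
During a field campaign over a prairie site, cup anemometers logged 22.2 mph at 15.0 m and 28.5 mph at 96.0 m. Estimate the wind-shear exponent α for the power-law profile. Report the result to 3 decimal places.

Power law: V₂/V₁ = (z₂/z₁)^α ⇒ α = ln(V₂/V₁) / ln(z₂/z₁)
α = ln(28.5/22.2) / ln(96.0/15.0) = ln(1.2838) / ln(6.4000)
  = 0.24981 / 1.85630 = 0.13458

α ≈ 0.135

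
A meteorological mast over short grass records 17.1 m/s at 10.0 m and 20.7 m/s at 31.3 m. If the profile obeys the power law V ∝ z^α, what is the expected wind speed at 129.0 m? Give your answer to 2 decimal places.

First find α: α = ln(V₂/V₁)/ln(z₂/z₁) = ln(20.7/17.1)/ln(31.3/10.0) = 0.19106/1.14103 = 0.1674
Extrapolate from 31.3 m to 129.0 m: V₃ = 20.7 × (129.0/31.3)^0.1674 = 20.7 × 1.2676 = 26.2394 m/s

26.24 m/s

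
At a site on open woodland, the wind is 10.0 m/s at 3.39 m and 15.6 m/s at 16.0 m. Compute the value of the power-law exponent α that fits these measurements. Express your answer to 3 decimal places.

Power law: V₂/V₁ = (z₂/z₁)^α ⇒ α = ln(V₂/V₁) / ln(z₂/z₁)
α = ln(15.6/10.0) / ln(16.0/3.39) = ln(1.5600) / ln(4.7198)
  = 0.44469 / 1.55176 = 0.28657

α ≈ 0.287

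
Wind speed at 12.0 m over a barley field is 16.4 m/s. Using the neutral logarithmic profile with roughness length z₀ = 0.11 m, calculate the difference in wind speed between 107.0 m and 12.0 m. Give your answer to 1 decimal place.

7.6 m/s

Log law: V₂ = V₁ · ln(z₂/z₀)/ln(z₁/z₀) = 16.4 × 6.8801/4.6922 = 24.0472 m/s
ΔV = 24.0472 − 16.4 = 7.6472 m/s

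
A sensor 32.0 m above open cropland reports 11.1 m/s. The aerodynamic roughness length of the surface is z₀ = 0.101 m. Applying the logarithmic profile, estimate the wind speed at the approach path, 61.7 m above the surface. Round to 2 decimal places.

12.37 m/s

Log law: V(z) ∝ ln(z/z₀), so V₂/V₁ = ln(z₂/z₀) / ln(z₁/z₀).
ln(61.7/0.101) = 6.4149, ln(32.0/0.101) = 5.7584
V₂ = 11.1 × 6.4149/5.7584 = 11.1 × 1.1140 = 12.3656 m/s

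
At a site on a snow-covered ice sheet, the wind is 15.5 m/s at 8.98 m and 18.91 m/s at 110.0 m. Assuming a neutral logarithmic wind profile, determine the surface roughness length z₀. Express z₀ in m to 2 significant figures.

Log law: V(z) ∝ ln(z/z₀). With r = V₁/V₂ = 15.5/18.91 = 0.81967,
r · ln(z₂/z₀) = ln(z₁/z₀) ⇒ ln z₀ = (ln z₁ − r·ln z₂)/(1 − r)
ln z₀ = (2.19500 − 0.81967×4.70048) / 0.18033 = -9.1935
z₀ = exp(-9.1935) = 0.0001017 m

z₀ ≈ 0.00010 m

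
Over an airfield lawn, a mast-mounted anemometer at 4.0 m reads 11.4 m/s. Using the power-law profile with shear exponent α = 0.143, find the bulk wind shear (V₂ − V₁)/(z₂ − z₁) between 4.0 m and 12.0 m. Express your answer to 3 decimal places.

Power law: V₂ = V₁ · (z₂/z₁)^α = 11.4 × (3.0000)^0.143 = 13.3393 m/s
ΔV/Δz = (13.3393 − 11.4)/(12.0 − 4.0) = 1.9393/8.0000 = 0.24241 m/s/m

0.242 m/s/m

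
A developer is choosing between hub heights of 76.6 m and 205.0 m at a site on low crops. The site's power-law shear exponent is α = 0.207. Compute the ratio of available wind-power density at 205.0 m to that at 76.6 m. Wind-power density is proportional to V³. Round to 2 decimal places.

Speed ratio: V_B/V_A = (z_B/z_A)^α = (205.0/76.6)^0.207 = (2.6762)^0.207 = 1.22602
Power-density ratio: P_B/P_A = (V_B/V_A)³ = (1.22602)³ = 1.84286

1.84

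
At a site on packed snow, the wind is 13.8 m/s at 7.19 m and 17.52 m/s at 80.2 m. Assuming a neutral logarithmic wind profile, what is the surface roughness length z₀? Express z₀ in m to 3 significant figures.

Log law: V(z) ∝ ln(z/z₀). With r = V₁/V₂ = 13.8/17.52 = 0.78767,
r · ln(z₂/z₀) = ln(z₁/z₀) ⇒ ln z₀ = (ln z₁ − r·ln z₂)/(1 − r)
ln z₀ = (1.97269 − 0.78767×4.38452) / 0.21233 = -6.9744
z₀ = exp(-6.9744) = 0.0009355 m

z₀ ≈ 0.000936 m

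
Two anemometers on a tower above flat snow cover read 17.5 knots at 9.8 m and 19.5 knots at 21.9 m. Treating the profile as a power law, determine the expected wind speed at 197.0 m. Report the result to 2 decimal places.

First find α: α = ln(V₂/V₁)/ln(z₂/z₁) = ln(19.5/17.5)/ln(21.9/9.8) = 0.10821/0.80410 = 0.1346
Extrapolate from 21.9 m to 197.0 m: V₃ = 19.5 × (197.0/21.9)^0.1346 = 19.5 × 1.3440 = 26.2074 knots

26.21 knots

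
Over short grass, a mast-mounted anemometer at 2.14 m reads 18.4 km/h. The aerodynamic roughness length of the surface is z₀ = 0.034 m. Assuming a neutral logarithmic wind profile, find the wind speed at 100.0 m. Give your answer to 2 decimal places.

35.48 km/h

Log law: V(z) ∝ ln(z/z₀), so V₂/V₁ = ln(z₂/z₀) / ln(z₁/z₀).
ln(100.0/0.034) = 7.9866, ln(2.14/0.034) = 4.1422
V₂ = 18.4 × 7.9866/4.1422 = 18.4 × 1.9281 = 35.4770 km/h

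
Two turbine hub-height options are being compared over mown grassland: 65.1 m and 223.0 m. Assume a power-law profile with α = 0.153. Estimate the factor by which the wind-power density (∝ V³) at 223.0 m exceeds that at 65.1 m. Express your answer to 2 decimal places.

1.76

Speed ratio: V_B/V_A = (z_B/z_A)^α = (223.0/65.1)^0.153 = (3.4255)^0.153 = 1.20729
Power-density ratio: P_B/P_A = (V_B/V_A)³ = (1.20729)³ = 1.75970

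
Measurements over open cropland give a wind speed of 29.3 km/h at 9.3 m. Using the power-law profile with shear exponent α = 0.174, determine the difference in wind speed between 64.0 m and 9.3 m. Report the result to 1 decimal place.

Power law: V₂ = V₁ · (z₂/z₁)^α = 29.3 × (6.8817)^0.174 = 40.9852 km/h
ΔV = 40.9852 − 29.3 = 11.6852 km/h

11.7 km/h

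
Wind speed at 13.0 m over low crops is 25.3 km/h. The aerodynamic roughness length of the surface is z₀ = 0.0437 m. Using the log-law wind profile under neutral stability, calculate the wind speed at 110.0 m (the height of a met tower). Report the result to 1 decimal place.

Log law: V(z) ∝ ln(z/z₀), so V₂/V₁ = ln(z₂/z₀) / ln(z₁/z₀).
ln(110.0/0.0437) = 7.8309, ln(13.0/0.0437) = 5.6954
V₂ = 25.3 × 7.8309/5.6954 = 25.3 × 1.3750 = 34.7865 km/h

34.8 km/h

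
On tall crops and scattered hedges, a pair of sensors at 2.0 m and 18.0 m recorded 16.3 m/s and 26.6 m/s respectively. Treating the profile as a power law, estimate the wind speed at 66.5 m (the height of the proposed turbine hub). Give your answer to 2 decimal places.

35.59 m/s

First find α: α = ln(V₂/V₁)/ln(z₂/z₁) = ln(26.6/16.3)/ln(18.0/2.0) = 0.48975/2.19722 = 0.2229
Extrapolate from 18.0 m to 66.5 m: V₃ = 26.6 × (66.5/18.0)^0.2229 = 26.6 × 1.3381 = 35.5946 m/s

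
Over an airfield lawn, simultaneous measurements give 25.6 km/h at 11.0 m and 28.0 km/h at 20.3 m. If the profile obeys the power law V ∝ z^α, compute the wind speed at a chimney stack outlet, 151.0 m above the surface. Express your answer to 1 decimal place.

37.6 km/h

First find α: α = ln(V₂/V₁)/ln(z₂/z₁) = ln(28.0/25.6)/ln(20.3/11.0) = 0.08961/0.61273 = 0.1463
Extrapolate from 20.3 m to 151.0 m: V₃ = 28.0 × (151.0/20.3)^0.1463 = 28.0 × 1.3411 = 37.5503 km/h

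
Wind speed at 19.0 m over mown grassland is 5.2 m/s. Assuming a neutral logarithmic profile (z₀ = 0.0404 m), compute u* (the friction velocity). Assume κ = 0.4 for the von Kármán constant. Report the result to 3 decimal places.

u* ≈ 0.338 m/s

Log law: V(z) = (u*/κ) · ln(z/z₀) ⇒ u* = κ · V / ln(z/z₀)
u* = 0.4 × 5.2 / ln(19.0/0.0404) = 0.4 × 5.2 / 6.1534
   = 2.0800 / 6.1534 = 0.3380 m/s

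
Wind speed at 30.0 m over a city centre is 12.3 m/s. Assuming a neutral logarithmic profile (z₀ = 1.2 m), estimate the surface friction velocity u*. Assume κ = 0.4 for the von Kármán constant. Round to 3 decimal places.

u* ≈ 1.528 m/s

Log law: V(z) = (u*/κ) · ln(z/z₀) ⇒ u* = κ · V / ln(z/z₀)
u* = 0.4 × 12.3 / ln(30.0/1.2) = 0.4 × 12.3 / 3.2189
   = 4.9200 / 3.2189 = 1.5285 m/s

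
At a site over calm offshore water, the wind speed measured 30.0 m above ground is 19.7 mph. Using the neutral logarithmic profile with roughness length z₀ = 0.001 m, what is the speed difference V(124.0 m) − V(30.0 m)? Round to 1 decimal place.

2.7 mph

Log law: V₂ = V₁ · ln(z₂/z₀)/ln(z₁/z₀) = 19.7 × 11.7280/10.3090 = 22.4118 mph
ΔV = 22.4118 − 19.7 = 2.7118 mph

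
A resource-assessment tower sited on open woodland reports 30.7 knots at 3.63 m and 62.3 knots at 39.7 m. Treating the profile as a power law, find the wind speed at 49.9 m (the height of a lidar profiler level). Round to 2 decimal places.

66.66 knots

First find α: α = ln(V₂/V₁)/ln(z₂/z₁) = ln(62.3/30.7)/ln(39.7/3.63) = 0.70770/2.39212 = 0.2958
Extrapolate from 39.7 m to 49.9 m: V₃ = 62.3 × (49.9/39.7)^0.2958 = 62.3 × 1.0700 = 66.6605 knots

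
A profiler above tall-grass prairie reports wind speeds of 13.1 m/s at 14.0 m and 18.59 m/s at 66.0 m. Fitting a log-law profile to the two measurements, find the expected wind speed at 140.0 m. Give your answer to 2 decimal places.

Log law: V ∝ ln(z/z₀). From the pair, with r = V₁/V₂ = 0.70468,
ln z₀ = (ln z₁ − r·ln z₂)/(1 − r) = (2.6391 − 0.70468×4.1897)/0.29532 = -1.0609 → z₀ = 0.3461 m
V₃ = V₁ · ln(z₃/z₀)/ln(z₁/z₀) = 13.1 × 6.0026/3.7000 = 21.2525 m/s

21.25 m/s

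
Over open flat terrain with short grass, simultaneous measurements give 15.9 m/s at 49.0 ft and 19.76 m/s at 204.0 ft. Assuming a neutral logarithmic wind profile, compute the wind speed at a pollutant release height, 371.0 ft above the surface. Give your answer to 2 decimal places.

Log law: V ∝ ln(z/z₀). From the pair, with r = V₁/V₂ = 0.80466,
ln z₀ = (ln z₁ − r·ln z₂)/(1 − r) = (3.8918 − 0.80466×5.3181)/0.19534 = -1.9834 → z₀ = 0.1376 ft
V₃ = V₁ · ln(z₃/z₀)/ln(z₁/z₀) = 15.9 × 7.8996/5.8752 = 21.3786 m/s

21.38 m/s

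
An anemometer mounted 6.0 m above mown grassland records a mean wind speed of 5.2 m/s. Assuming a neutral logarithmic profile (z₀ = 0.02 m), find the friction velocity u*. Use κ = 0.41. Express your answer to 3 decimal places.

u* ≈ 0.374 m/s

Log law: V(z) = (u*/κ) · ln(z/z₀) ⇒ u* = κ · V / ln(z/z₀)
u* = 0.41 × 5.2 / ln(6.0/0.02) = 0.41 × 5.2 / 5.7038
   = 2.1320 / 5.7038 = 0.3738 m/s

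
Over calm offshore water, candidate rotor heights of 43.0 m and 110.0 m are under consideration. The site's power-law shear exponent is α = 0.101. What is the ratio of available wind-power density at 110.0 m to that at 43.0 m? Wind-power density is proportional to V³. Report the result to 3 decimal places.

1.329

Speed ratio: V_B/V_A = (z_B/z_A)^α = (110.0/43.0)^0.101 = (2.5581)^0.101 = 1.09951
Power-density ratio: P_B/P_A = (V_B/V_A)³ = (1.09951)³ = 1.32923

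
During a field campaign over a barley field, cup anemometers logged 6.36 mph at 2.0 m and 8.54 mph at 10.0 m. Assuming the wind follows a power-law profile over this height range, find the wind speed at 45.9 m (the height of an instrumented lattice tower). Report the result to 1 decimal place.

First find α: α = ln(V₂/V₁)/ln(z₂/z₁) = ln(8.54/6.36)/ln(10.0/2.0) = 0.29473/1.60944 = 0.1831
Extrapolate from 10.0 m to 45.9 m: V₃ = 8.54 × (45.9/10.0)^0.1831 = 8.54 × 1.3219 = 11.2890 mph

11.3 mph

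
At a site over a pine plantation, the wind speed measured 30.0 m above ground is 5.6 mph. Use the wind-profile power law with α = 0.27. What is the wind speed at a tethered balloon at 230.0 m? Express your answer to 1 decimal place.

Power-law profile: V₂ = V₁ · (z₂/z₁)^α
V₂ = 5.6 × (230.0/30.0)^0.27 = 5.6 × (7.6667)^0.27
    = 5.6 × 1.7332 = 9.7058 mph

9.7 mph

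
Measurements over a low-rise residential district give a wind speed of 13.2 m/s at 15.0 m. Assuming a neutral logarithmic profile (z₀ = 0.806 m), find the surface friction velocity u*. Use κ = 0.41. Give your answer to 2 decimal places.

u* ≈ 1.85 m/s

Log law: V(z) = (u*/κ) · ln(z/z₀) ⇒ u* = κ · V / ln(z/z₀)
u* = 0.41 × 13.2 / ln(15.0/0.806) = 0.41 × 13.2 / 2.9237
   = 5.4120 / 2.9237 = 1.8511 m/s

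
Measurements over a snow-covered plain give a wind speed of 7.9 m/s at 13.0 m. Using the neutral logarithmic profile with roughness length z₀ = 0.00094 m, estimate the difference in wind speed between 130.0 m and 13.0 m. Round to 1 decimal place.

1.9 m/s

Log law: V₂ = V₁ · ln(z₂/z₀)/ln(z₁/z₀) = 7.9 × 11.8372/9.5346 = 9.8078 m/s
ΔV = 9.8078 − 7.9 = 1.9078 m/s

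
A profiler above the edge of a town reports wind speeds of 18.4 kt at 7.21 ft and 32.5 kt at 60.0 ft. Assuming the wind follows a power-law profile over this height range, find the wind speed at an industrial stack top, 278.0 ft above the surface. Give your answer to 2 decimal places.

49.05 kt

First find α: α = ln(V₂/V₁)/ln(z₂/z₁) = ln(32.5/18.4)/ln(60.0/7.21) = 0.56889/2.11888 = 0.2685
Extrapolate from 60.0 ft to 278.0 ft: V₃ = 32.5 × (278.0/60.0)^0.2685 = 32.5 × 1.5093 = 49.0531 kt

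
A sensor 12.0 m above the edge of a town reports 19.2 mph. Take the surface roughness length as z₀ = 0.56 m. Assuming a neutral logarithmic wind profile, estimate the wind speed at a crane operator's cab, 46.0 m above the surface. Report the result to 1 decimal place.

27.6 mph

Log law: V(z) ∝ ln(z/z₀), so V₂/V₁ = ln(z₂/z₀) / ln(z₁/z₀).
ln(46.0/0.56) = 4.4085, ln(12.0/0.56) = 3.0647
V₂ = 19.2 × 4.4085/3.0647 = 19.2 × 1.4385 = 27.6183 mph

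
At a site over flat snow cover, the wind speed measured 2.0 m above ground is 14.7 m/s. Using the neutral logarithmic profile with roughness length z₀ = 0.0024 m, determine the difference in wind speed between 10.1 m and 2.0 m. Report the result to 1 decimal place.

Log law: V₂ = V₁ · ln(z₂/z₀)/ln(z₁/z₀) = 14.7 × 8.3448/6.7254 = 18.2395 m/s
ΔV = 18.2395 − 14.7 = 3.5395 m/s

3.5 m/s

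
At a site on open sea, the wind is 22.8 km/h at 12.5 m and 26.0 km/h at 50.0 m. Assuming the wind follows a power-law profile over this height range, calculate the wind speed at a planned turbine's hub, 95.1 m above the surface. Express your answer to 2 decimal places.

First find α: α = ln(V₂/V₁)/ln(z₂/z₁) = ln(26.0/22.8)/ln(50.0/12.5) = 0.13134/1.38629 = 0.0947
Extrapolate from 50.0 m to 95.1 m: V₃ = 26.0 × (95.1/50.0)^0.0947 = 26.0 × 1.0628 = 27.6328 km/h

27.63 km/h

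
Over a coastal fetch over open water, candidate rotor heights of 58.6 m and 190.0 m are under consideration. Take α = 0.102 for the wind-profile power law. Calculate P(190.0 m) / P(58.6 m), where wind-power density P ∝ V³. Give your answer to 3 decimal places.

1.433

Speed ratio: V_B/V_A = (z_B/z_A)^α = (190.0/58.6)^0.102 = (3.2423)^0.102 = 1.12748
Power-density ratio: P_B/P_A = (V_B/V_A)³ = (1.12748)³ = 1.43325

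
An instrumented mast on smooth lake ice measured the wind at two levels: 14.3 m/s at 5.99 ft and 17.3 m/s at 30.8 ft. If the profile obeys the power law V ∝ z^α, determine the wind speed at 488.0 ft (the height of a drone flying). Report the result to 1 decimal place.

23.9 m/s

First find α: α = ln(V₂/V₁)/ln(z₂/z₁) = ln(17.3/14.3)/ln(30.8/5.99) = 0.19045/1.63742 = 0.1163
Extrapolate from 30.8 ft to 488.0 ft: V₃ = 17.3 × (488.0/30.8)^0.1163 = 17.3 × 1.3790 = 23.8562 m/s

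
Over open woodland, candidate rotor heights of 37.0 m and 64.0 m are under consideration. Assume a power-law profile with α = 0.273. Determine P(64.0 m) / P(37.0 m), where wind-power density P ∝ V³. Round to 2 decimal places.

1.57

Speed ratio: V_B/V_A = (z_B/z_A)^α = (64.0/37.0)^0.273 = (1.7297)^0.273 = 1.16136
Power-density ratio: P_B/P_A = (V_B/V_A)³ = (1.16136)³ = 1.56641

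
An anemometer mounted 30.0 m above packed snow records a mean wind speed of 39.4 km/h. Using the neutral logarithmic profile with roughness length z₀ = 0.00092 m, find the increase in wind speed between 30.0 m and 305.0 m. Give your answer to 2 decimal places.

8.79 km/h

Log law: V₂ = V₁ · ln(z₂/z₀)/ln(z₁/z₀) = 39.4 × 12.7114/10.3923 = 48.1924 km/h
ΔV = 48.1924 − 39.4 = 8.7924 km/h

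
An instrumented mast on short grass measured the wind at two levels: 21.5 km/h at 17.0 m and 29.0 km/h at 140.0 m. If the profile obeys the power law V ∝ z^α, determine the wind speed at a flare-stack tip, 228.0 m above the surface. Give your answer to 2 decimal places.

31.08 km/h

First find α: α = ln(V₂/V₁)/ln(z₂/z₁) = ln(29.0/21.5)/ln(140.0/17.0) = 0.29924/2.10843 = 0.1419
Extrapolate from 140.0 m to 228.0 m: V₃ = 29.0 × (228.0/140.0)^0.1419 = 29.0 × 1.0717 = 31.0784 km/h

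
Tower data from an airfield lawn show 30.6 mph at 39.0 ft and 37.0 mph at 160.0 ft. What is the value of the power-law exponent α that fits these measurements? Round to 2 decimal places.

α ≈ 0.13

Power law: V₂/V₁ = (z₂/z₁)^α ⇒ α = ln(V₂/V₁) / ln(z₂/z₁)
α = ln(37.0/30.6) / ln(160.0/39.0) = ln(1.2092) / ln(4.1026)
  = 0.18992 / 1.41161 = 0.13454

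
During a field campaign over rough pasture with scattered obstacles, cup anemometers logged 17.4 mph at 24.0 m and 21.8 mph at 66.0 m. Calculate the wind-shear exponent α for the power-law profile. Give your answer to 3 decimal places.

Power law: V₂/V₁ = (z₂/z₁)^α ⇒ α = ln(V₂/V₁) / ln(z₂/z₁)
α = ln(21.8/17.4) / ln(66.0/24.0) = ln(1.2529) / ln(2.7500)
  = 0.22544 / 1.01160 = 0.22285

α ≈ 0.223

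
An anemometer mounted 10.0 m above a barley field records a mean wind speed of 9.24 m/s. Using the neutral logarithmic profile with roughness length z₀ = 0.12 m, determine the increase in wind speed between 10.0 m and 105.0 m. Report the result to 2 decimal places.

4.91 m/s

Log law: V₂ = V₁ · ln(z₂/z₀)/ln(z₁/z₀) = 9.24 × 6.7742/4.4228 = 14.1524 m/s
ΔV = 14.1524 − 9.24 = 4.9124 m/s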